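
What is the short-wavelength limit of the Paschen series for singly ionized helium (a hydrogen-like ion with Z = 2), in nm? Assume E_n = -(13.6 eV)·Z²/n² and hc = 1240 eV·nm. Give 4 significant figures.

205.1 nm

The Paschen series has lower level n_f = 3; the series limit corresponds to n_i → ∞.
ΔE_max = 13.6 × 4 / 3² = 6.044 eV.
λ_min = 1240 / 6.044 = 205.1 nm.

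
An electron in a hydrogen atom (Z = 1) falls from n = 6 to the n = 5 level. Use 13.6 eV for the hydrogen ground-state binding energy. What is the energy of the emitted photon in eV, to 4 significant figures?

0.1662 eV

E_6 = −13.60/36 = −0.3778 eV and E_5 = −13.60/25 = −0.5440 eV.
The photon energy is |E_6 − E_5| = 0.1662 eV.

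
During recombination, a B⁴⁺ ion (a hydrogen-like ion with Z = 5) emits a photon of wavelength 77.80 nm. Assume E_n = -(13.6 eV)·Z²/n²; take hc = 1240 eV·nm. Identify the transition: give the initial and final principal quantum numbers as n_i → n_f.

n_i = 8, n_f = 4

The photon energy is ΔE = hc/λ = 1240 / 77.80 = 15.94 eV.
With Z = 5, ΔE = 340.0 × (1/n_f² − 1/n_i²), so 1/n_f² − 1/n_i² = 0.04688.
Trying n_f = 4 gives 1/n_i² = 0.01562, i.e. n_i ≈ 8; this pair matches.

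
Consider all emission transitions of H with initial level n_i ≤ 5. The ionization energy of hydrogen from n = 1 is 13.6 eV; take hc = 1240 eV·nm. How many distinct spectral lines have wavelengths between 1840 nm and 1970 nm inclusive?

1

Enumerate all n_i → n_f pairs with 1 ≤ n_f < n_i ≤ 5 and compute λ = 1240 / [13.6·1·(1/n_f² − 1/n_i²)].
Lines falling in [1840, 1970] nm: 4→3 (1876 nm).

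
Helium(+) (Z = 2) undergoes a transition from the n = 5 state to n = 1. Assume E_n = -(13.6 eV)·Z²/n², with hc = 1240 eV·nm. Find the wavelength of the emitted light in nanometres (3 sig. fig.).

23.7 nm

For Z = 2 the level energies scale as Z², so the effective Rydberg energy is 13.6 × 4 = 54.40 eV.
ΔE = 54.40 × (1/1² − 1/5²) = 54.40 × 0.9600 = 52.22 eV.
λ = hc/ΔE = 1240 / 52.22 = 23.7 nm.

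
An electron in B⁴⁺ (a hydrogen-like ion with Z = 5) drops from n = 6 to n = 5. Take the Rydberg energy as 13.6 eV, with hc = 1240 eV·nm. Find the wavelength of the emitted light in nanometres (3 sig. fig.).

For Z = 5 the level energies scale as Z², so the effective Rydberg energy is 13.6 × 25 = 340.0 eV.
ΔE = 340.0 × (1/5² − 1/6²) = 340.0 × 0.01222 = 4.156 eV.
λ = hc/ΔE = 1240 / 4.156 = 298 nm.

298 nm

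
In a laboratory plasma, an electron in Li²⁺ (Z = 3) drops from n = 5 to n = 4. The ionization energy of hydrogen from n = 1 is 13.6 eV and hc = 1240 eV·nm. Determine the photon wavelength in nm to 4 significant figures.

450.3 nm

For Z = 3 the level energies scale as Z², so the effective Rydberg energy is 13.6 × 9 = 122.4 eV.
ΔE = 122.4 × (1/4² − 1/5²) = 122.4 × 0.02250 = 2.754 eV.
λ = hc/ΔE = 1240 / 2.754 = 450.3 nm.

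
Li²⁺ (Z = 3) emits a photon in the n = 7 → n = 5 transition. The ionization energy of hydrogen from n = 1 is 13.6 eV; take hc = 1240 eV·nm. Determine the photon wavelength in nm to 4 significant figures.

517.1 nm

For Z = 3 the level energies scale as Z², so the effective Rydberg energy is 13.6 × 9 = 122.4 eV.
ΔE = 122.4 × (1/5² − 1/7²) = 122.4 × 0.01959 = 2.398 eV.
λ = hc/ΔE = 1240 / 2.398 = 517.1 nm.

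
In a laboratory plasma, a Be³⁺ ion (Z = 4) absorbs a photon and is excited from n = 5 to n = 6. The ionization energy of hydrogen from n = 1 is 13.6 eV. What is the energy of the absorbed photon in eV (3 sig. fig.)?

The Bohr energies scale as Z², so for Z = 4: E_n = −217.6/n² eV.
E_6 = −217.6/36 = −6.044 eV and E_5 = −217.6/25 = −8.704 eV.
The photon energy is |E_6 − E_5| = 2.66 eV.

2.66 eV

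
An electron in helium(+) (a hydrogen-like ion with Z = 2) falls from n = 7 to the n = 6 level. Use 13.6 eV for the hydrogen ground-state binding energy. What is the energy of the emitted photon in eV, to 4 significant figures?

0.4009 eV

The Bohr energies scale as Z², so for Z = 2: E_n = −54.40/n² eV.
E_7 = −54.40/49 = −1.110 eV and E_6 = −54.40/36 = −1.511 eV.
The photon energy is |E_7 − E_6| = 0.4009 eV.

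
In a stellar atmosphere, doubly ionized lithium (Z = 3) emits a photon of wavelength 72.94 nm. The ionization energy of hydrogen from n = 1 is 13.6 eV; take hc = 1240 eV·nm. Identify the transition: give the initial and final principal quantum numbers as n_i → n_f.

n_i = 3, n_f = 2

The photon energy is ΔE = hc/λ = 1240 / 72.94 = 17.00 eV.
With Z = 3, ΔE = 122.4 × (1/n_f² − 1/n_i²), so 1/n_f² − 1/n_i² = 0.1389.
Trying n_f = 2 gives 1/n_i² = 0.1111, i.e. n_i ≈ 3; this pair matches.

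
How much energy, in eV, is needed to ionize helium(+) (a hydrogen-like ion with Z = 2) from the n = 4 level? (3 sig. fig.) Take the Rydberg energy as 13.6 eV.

3.40 eV

E_n = −13.6 Z²/n² = −54.40/n² eV for Z = 2.
E_4 = −54.40/16 = −3.40 eV, so ionization (to E = 0) requires 3.40 eV.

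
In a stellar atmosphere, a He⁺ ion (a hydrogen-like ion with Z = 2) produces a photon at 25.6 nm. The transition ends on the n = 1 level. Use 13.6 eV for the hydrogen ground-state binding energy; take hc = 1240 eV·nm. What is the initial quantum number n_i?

n_i = 3

The photon energy is ΔE = hc/λ = 1240 / 25.6 = 48.44 eV.
With Z = 2, ΔE = 54.40 × (1/n_f² − 1/n_i²), so 1/n_f² − 1/n_i² = 0.8904.
With n_f = 1: 1/n_i² = 1/1 − 0.8904 = 0.1096, so n_i ≈ 3.02.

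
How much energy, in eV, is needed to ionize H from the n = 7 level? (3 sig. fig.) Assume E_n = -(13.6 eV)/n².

E_7 = −13.60/49 = −0.278 eV, so ionization (to E = 0) requires 0.278 eV.

0.278 eV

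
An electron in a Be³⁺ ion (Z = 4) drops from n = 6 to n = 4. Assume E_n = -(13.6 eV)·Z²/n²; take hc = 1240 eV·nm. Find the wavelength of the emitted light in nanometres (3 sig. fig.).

For Z = 4 the level energies scale as Z², so the effective Rydberg energy is 13.6 × 16 = 217.6 eV.
ΔE = 217.6 × (1/4² − 1/6²) = 217.6 × 0.03472 = 7.556 eV.
λ = hc/ΔE = 1240 / 7.556 = 164 nm.

164 nm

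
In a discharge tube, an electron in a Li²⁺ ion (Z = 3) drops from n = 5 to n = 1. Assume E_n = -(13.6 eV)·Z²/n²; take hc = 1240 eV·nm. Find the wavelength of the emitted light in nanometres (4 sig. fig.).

For Z = 3 the level energies scale as Z², so the effective Rydberg energy is 13.6 × 9 = 122.4 eV.
ΔE = 122.4 × (1/1² − 1/5²) = 122.4 × 0.9600 = 117.5 eV.
λ = hc/ΔE = 1240 / 117.5 = 10.55 nm.

10.55 nm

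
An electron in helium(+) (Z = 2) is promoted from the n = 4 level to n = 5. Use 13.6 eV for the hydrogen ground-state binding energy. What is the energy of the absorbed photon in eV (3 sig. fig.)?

1.22 eV

The Bohr energies scale as Z², so for Z = 2: E_n = −54.40/n² eV.
E_5 = −54.40/25 = −2.176 eV and E_4 = −54.40/16 = −3.400 eV.
The photon energy is |E_5 − E_4| = 1.22 eV.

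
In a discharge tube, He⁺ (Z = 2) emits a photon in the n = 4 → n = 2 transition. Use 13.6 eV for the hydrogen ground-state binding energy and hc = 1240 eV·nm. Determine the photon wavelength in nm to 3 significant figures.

122 nm

For Z = 2 the level energies scale as Z², so the effective Rydberg energy is 13.6 × 4 = 54.40 eV.
ΔE = 54.40 × (1/2² − 1/4²) = 54.40 × 0.1875 = 10.20 eV.
λ = hc/ΔE = 1240 / 10.20 = 122 nm.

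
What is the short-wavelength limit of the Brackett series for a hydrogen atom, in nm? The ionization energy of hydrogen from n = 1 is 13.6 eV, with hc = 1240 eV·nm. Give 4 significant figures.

1459 nm

The Brackett series has lower level n_f = 4; the series limit corresponds to n_i → ∞.
ΔE_max = 13.6 × 1 / 4² = 0.8500 eV.
λ_min = 1240 / 0.8500 = 1459 nm.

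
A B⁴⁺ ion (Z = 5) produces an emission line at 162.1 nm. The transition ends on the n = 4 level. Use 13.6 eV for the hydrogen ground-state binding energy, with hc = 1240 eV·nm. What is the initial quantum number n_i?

n_i = 5

The photon energy is ΔE = hc/λ = 1240 / 162.1 = 7.650 eV.
With Z = 5, ΔE = 340.0 × (1/n_f² − 1/n_i²), so 1/n_f² − 1/n_i² = 0.02250.
With n_f = 4: 1/n_i² = 1/16 − 0.02250 = 0.04000, so n_i ≈ 5.00.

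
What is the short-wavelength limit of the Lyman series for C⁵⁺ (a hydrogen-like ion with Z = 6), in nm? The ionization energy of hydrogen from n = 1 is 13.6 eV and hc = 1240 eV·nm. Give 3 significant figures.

2.53 nm

The Lyman series has lower level n_f = 1; the series limit corresponds to n_i → ∞.
ΔE_max = 13.6 × 36 / 1² = 489.6 eV.
λ_min = 1240 / 489.6 = 2.53 nm.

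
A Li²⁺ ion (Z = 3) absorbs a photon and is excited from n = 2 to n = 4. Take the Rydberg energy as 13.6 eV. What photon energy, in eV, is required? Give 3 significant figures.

23.0 eV

The Bohr energies scale as Z², so for Z = 3: E_n = −122.4/n² eV.
E_4 = −122.4/16 = −7.650 eV and E_2 = −122.4/4 = −30.60 eV.
The photon energy is |E_4 − E_2| = 23.0 eV.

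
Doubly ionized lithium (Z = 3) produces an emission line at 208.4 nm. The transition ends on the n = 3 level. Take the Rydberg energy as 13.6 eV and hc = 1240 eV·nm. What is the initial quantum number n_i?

n_i = 4

The photon energy is ΔE = hc/λ = 1240 / 208.4 = 5.950 eV.
With Z = 3, ΔE = 122.4 × (1/n_f² − 1/n_i²), so 1/n_f² − 1/n_i² = 0.04861.
With n_f = 3: 1/n_i² = 1/9 − 0.04861 = 0.06250, so n_i ≈ 4.00.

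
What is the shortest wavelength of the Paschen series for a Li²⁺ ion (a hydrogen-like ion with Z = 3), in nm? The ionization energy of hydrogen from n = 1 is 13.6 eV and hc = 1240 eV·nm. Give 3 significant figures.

91.2 nm

The Paschen series has lower level n_f = 3; the series limit corresponds to n_i → ∞.
ΔE_max = 13.6 × 9 / 3² = 13.60 eV.
λ_min = 1240 / 13.60 = 91.2 nm.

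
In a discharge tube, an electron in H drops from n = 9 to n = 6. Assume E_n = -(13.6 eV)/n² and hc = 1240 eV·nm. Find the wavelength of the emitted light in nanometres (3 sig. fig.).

5910 nm

ΔE = 13.60 × (1/6² − 1/9²) = 13.60 × 0.01543 = 0.2099 eV.
λ = hc/ΔE = 1240 / 0.2099 = 5910 nm.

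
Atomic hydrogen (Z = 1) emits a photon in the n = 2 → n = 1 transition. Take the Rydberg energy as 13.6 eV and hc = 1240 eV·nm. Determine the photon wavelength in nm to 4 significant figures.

121.6 nm

ΔE = 13.60 × (1/1² − 1/2²) = 13.60 × 0.7500 = 10.20 eV.
λ = hc/ΔE = 1240 / 10.20 = 121.6 nm.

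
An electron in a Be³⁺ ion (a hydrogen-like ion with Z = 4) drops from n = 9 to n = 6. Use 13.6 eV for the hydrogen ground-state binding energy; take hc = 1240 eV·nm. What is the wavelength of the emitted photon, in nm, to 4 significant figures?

369.3 nm

For Z = 4 the level energies scale as Z², so the effective Rydberg energy is 13.6 × 16 = 217.6 eV.
ΔE = 217.6 × (1/6² − 1/9²) = 217.6 × 0.01543 = 3.358 eV.
λ = hc/ΔE = 1240 / 3.358 = 369.3 nm.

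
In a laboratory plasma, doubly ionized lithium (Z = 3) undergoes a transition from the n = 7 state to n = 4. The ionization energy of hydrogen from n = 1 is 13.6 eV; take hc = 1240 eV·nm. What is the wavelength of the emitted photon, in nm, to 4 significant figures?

240.7 nm

For Z = 3 the level energies scale as Z², so the effective Rydberg energy is 13.6 × 9 = 122.4 eV.
ΔE = 122.4 × (1/4² − 1/7²) = 122.4 × 0.04209 = 5.152 eV.
λ = hc/ΔE = 1240 / 5.152 = 240.7 nm.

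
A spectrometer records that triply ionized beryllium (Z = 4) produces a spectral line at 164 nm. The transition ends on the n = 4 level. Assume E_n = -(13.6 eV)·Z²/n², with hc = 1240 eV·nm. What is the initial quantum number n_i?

n_i = 6

The photon energy is ΔE = hc/λ = 1240 / 164 = 7.561 eV.
With Z = 4, ΔE = 217.6 × (1/n_f² − 1/n_i²), so 1/n_f² − 1/n_i² = 0.03475.
With n_f = 4: 1/n_i² = 1/16 − 0.03475 = 0.02775, so n_i ≈ 6.00.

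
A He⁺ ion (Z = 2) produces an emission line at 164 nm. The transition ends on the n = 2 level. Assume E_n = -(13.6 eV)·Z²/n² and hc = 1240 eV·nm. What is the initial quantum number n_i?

The photon energy is ΔE = hc/λ = 1240 / 164 = 7.561 eV.
With Z = 2, ΔE = 54.40 × (1/n_f² − 1/n_i²), so 1/n_f² − 1/n_i² = 0.1390.
With n_f = 2: 1/n_i² = 1/4 − 0.1390 = 0.1110, so n_i ≈ 3.00.

n_i = 3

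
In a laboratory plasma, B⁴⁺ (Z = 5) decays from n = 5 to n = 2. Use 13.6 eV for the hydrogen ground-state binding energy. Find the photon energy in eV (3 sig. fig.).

The Bohr energies scale as Z², so for Z = 5: E_n = −340.0/n² eV.
E_5 = −340.0/25 = −13.60 eV and E_2 = −340.0/4 = −85.00 eV.
The photon energy is |E_5 − E_2| = 71.4 eV.

71.4 eV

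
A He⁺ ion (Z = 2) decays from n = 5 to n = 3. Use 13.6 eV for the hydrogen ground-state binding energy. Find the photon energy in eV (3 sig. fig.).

3.87 eV

The Bohr energies scale as Z², so for Z = 2: E_n = −54.40/n² eV.
E_5 = −54.40/25 = −2.176 eV and E_3 = −54.40/9 = −6.044 eV.
The photon energy is |E_5 − E_3| = 3.87 eV.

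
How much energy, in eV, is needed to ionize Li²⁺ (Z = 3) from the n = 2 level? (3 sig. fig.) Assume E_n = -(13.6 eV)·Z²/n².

E_n = −13.6 Z²/n² = −122.4/n² eV for Z = 3.
E_2 = −122.4/4 = −30.6 eV, so ionization (to E = 0) requires 30.6 eV.

30.6 eV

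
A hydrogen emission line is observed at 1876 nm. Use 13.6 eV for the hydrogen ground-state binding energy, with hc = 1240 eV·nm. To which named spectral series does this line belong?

ΔE = 1240/1876 = 0.6610 eV.
This matches 13.6 × (1/3² − 1/4²), so n_f = 3: the Paschen series.

Paschen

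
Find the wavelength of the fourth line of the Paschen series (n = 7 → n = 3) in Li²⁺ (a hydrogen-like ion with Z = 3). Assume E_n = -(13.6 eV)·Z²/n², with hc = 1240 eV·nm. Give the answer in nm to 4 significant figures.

111.7 nm

The Paschen series terminates on n_f = 3; the fourth line has n_i = 3+4 = 7.
ΔE = 122.4 × (1/3² − 1/7²) = 11.10 eV.
λ = 1240 / 11.10 = 111.7 nm.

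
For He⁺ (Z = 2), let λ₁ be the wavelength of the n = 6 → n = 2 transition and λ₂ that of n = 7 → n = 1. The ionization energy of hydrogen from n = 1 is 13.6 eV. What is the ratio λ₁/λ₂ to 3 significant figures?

λ ∝ 1/ΔE ∝ 1/(1/n_f² − 1/n_i²), and the Z² and hc factors cancel in the ratio.
λ₁/λ₂ = (1/1² − 1/7²)/(1/2² − 1/6²) = 0.9796/0.2222 = 4.41.

4.41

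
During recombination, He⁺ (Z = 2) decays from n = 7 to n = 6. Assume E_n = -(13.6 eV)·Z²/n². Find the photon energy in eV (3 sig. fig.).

0.401 eV

The Bohr energies scale as Z², so for Z = 2: E_n = −54.40/n² eV.
E_7 = −54.40/49 = −1.110 eV and E_6 = −54.40/36 = −1.511 eV.
The photon energy is |E_7 − E_6| = 0.401 eV.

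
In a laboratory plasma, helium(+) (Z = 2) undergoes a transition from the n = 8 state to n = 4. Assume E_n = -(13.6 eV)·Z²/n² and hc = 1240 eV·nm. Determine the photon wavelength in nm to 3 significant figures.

For Z = 2 the level energies scale as Z², so the effective Rydberg energy is 13.6 × 4 = 54.40 eV.
ΔE = 54.40 × (1/4² − 1/8²) = 54.40 × 0.04688 = 2.550 eV.
λ = hc/ΔE = 1240 / 2.550 = 486 nm.

486 nm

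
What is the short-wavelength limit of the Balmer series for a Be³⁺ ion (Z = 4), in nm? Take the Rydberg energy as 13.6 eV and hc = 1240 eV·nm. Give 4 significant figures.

22.79 nm

The Balmer series has lower level n_f = 2; the series limit corresponds to n_i → ∞.
ΔE_max = 13.6 × 16 / 2² = 54.40 eV.
λ_min = 1240 / 54.40 = 22.79 nm.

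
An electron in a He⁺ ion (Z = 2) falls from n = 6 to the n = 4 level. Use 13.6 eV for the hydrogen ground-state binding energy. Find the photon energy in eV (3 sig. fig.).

1.89 eV

The Bohr energies scale as Z², so for Z = 2: E_n = −54.40/n² eV.
E_6 = −54.40/36 = −1.511 eV and E_4 = −54.40/16 = −3.400 eV.
The photon energy is |E_6 − E_4| = 1.89 eV.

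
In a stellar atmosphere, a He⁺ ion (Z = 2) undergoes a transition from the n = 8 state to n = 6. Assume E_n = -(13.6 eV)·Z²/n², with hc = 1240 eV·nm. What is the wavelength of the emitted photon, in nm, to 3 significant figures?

For Z = 2 the level energies scale as Z², so the effective Rydberg energy is 13.6 × 4 = 54.40 eV.
ΔE = 54.40 × (1/6² − 1/8²) = 54.40 × 0.01215 = 0.6611 eV.
λ = hc/ΔE = 1240 / 0.6611 = 1880 nm.

1880 nm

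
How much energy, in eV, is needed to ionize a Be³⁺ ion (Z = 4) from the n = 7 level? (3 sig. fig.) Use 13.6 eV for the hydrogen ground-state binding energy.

4.44 eV

E_n = −13.6 Z²/n² = −217.6/n² eV for Z = 4.
E_7 = −217.6/49 = −4.44 eV, so ionization (to E = 0) requires 4.44 eV.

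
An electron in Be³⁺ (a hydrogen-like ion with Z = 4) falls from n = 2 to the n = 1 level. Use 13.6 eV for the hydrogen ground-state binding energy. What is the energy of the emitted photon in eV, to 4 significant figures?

The Bohr energies scale as Z², so for Z = 4: E_n = −217.6/n² eV.
E_2 = −217.6/4 = −54.40 eV and E_1 = −217.6/1 = −217.6 eV.
The photon energy is |E_2 − E_1| = 163.2 eV.

163.2 eV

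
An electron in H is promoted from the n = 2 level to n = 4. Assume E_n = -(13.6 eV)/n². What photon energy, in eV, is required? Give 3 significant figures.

E_4 = −13.60/16 = −0.8500 eV and E_2 = −13.60/4 = −3.400 eV.
The photon energy is |E_4 − E_2| = 2.55 eV.

2.55 eV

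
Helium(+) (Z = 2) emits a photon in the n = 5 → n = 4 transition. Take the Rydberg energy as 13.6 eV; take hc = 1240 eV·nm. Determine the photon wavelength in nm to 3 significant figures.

1010 nm

For Z = 2 the level energies scale as Z², so the effective Rydberg energy is 13.6 × 4 = 54.40 eV.
ΔE = 54.40 × (1/4² − 1/5²) = 54.40 × 0.02250 = 1.224 eV.
λ = hc/ΔE = 1240 / 1.224 = 1010 nm.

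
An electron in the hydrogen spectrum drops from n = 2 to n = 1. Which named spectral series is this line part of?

The series is set by the lower level: n_f = 1 is the Lyman series.

Lyman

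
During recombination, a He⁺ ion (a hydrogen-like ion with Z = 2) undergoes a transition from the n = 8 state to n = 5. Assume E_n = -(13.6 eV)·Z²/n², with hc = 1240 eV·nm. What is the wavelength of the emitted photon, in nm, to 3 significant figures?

For Z = 2 the level energies scale as Z², so the effective Rydberg energy is 13.6 × 4 = 54.40 eV.
ΔE = 54.40 × (1/5² − 1/8²) = 54.40 × 0.02438 = 1.326 eV.
λ = hc/ΔE = 1240 / 1.326 = 935 nm.

935 nm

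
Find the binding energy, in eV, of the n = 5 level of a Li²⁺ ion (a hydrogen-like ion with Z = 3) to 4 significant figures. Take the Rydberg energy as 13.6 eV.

4.896 eV

E_n = −13.6 Z²/n² = −122.4/n² eV for Z = 3.
E_5 = −122.4/25 = −4.896 eV, so ionization (to E = 0) requires 4.896 eV.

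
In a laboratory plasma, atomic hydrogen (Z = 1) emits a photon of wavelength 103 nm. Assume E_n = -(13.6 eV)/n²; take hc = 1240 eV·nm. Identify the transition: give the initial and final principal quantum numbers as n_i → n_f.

The photon energy is ΔE = hc/λ = 1240 / 103 = 12.04 eV.
With Z = 1, ΔE = 13.60 × (1/n_f² − 1/n_i²), so 1/n_f² − 1/n_i² = 0.8852.
Trying n_f = 1 gives 1/n_i² = 0.1148, i.e. n_i ≈ 3; this pair matches.

n_i = 3, n_f = 1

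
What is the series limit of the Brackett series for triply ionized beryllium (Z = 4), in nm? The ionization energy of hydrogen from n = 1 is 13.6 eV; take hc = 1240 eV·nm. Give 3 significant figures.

91.2 nm

The Brackett series has lower level n_f = 4; the series limit corresponds to n_i → ∞.
ΔE_max = 13.6 × 16 / 4² = 13.60 eV.
λ_min = 1240 / 13.60 = 91.2 nm.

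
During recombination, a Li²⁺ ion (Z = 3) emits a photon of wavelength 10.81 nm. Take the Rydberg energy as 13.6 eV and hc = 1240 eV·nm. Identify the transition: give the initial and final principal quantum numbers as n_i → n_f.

The photon energy is ΔE = hc/λ = 1240 / 10.81 = 114.7 eV.
With Z = 3, ΔE = 122.4 × (1/n_f² − 1/n_i²), so 1/n_f² − 1/n_i² = 0.9372.
Trying n_f = 1 gives 1/n_i² = 0.06284, i.e. n_i ≈ 4; this pair matches.

n_i = 4, n_f = 1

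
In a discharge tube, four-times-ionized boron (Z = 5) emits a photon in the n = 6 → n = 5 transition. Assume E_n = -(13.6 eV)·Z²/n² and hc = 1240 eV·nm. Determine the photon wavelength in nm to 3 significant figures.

For Z = 5 the level energies scale as Z², so the effective Rydberg energy is 13.6 × 25 = 340.0 eV.
ΔE = 340.0 × (1/5² − 1/6²) = 340.0 × 0.01222 = 4.156 eV.
λ = hc/ΔE = 1240 / 4.156 = 298 nm.

298 nm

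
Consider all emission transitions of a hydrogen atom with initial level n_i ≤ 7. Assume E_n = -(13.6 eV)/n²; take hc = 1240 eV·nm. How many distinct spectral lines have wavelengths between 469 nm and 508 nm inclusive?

1

Enumerate all n_i → n_f pairs with 1 ≤ n_f < n_i ≤ 7 and compute λ = 1240 / [13.6·1·(1/n_f² − 1/n_i²)].
Lines falling in [469, 508] nm: 4→2 (486.3 nm).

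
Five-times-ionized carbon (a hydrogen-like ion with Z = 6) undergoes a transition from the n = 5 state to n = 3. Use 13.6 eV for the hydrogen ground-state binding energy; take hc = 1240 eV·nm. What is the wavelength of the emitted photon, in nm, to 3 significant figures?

For Z = 6 the level energies scale as Z², so the effective Rydberg energy is 13.6 × 36 = 489.6 eV.
ΔE = 489.6 × (1/3² − 1/5²) = 489.6 × 0.07111 = 34.82 eV.
λ = hc/ΔE = 1240 / 34.82 = 35.6 nm.

35.6 nm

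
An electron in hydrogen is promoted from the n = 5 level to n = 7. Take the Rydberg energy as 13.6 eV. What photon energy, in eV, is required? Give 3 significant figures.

E_7 = −13.60/49 = −0.2776 eV and E_5 = −13.60/25 = −0.5440 eV.
The photon energy is |E_7 − E_5| = 0.266 eV.

0.266 eV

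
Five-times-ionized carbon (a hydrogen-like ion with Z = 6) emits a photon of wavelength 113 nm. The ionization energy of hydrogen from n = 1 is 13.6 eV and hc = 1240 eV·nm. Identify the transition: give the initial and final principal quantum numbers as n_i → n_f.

n_i = 5, n_f = 4

The photon energy is ΔE = hc/λ = 1240 / 113 = 10.97 eV.
With Z = 6, ΔE = 489.6 × (1/n_f² − 1/n_i²), so 1/n_f² − 1/n_i² = 0.02241.
Trying n_f = 4 gives 1/n_i² = 0.04009, i.e. n_i ≈ 5; this pair matches.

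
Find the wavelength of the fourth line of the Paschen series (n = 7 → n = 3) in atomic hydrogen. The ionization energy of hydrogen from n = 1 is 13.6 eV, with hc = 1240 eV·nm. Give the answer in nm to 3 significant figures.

1010 nm

The Paschen series terminates on n_f = 3; the fourth line has n_i = 3+4 = 7.
ΔE = 13.60 × (1/3² − 1/7²) = 1.234 eV.
λ = 1240 / 1.234 = 1010 nm.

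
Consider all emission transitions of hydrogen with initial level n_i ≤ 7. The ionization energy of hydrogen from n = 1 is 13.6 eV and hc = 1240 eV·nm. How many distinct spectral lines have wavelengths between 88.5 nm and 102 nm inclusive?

Enumerate all n_i → n_f pairs with 1 ≤ n_f < n_i ≤ 7 and compute λ = 1240 / [13.6·1·(1/n_f² − 1/n_i²)].
Lines falling in [88.5, 102] nm: 7→1 (93.08 nm), 6→1 (93.78 nm), 5→1 (94.98 nm), 4→1 (97.25 nm).

4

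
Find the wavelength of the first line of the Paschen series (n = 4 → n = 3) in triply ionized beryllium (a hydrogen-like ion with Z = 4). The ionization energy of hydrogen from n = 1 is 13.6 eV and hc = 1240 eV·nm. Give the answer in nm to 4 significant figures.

The Paschen series terminates on n_f = 3; the first line has n_i = 3+1 = 4.
ΔE = 217.6 × (1/3² − 1/4²) = 10.58 eV.
λ = 1240 / 10.58 = 117.2 nm.

117.2 nm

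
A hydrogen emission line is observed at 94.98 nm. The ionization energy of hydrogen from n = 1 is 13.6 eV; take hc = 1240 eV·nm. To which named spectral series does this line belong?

ΔE = 1240/94.98 = 13.06 eV.
This matches 13.6 × (1/1² − 1/5²), so n_f = 1: the Lyman series.

Lyman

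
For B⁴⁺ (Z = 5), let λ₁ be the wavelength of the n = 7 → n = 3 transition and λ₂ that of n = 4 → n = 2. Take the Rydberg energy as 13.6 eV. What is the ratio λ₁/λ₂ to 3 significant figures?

2.07

λ ∝ 1/ΔE ∝ 1/(1/n_f² − 1/n_i²), and the Z² and hc factors cancel in the ratio.
λ₁/λ₂ = (1/2² − 1/4²)/(1/3² − 1/7²) = 0.1875/0.09070 = 2.07.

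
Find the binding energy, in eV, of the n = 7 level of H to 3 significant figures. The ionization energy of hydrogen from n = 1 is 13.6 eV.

E_7 = −13.60/49 = −0.278 eV, so ionization (to E = 0) requires 0.278 eV.

0.278 eV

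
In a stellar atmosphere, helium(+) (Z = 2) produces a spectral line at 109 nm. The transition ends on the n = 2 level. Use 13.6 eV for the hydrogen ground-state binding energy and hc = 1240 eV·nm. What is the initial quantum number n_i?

n_i = 5

The photon energy is ΔE = hc/λ = 1240 / 109 = 11.38 eV.
With Z = 2, ΔE = 54.40 × (1/n_f² − 1/n_i²), so 1/n_f² − 1/n_i² = 0.2091.
With n_f = 2: 1/n_i² = 1/4 − 0.2091 = 0.04088, so n_i ≈ 4.95.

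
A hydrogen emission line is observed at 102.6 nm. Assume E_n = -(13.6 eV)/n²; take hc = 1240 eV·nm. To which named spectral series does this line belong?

Lyman

ΔE = 1240/102.6 = 12.09 eV.
This matches 13.6 × (1/1² − 1/3²), so n_f = 1: the Lyman series.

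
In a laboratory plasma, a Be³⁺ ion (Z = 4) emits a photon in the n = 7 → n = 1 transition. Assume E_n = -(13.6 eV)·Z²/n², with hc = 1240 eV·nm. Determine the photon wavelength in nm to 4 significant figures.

5.817 nm

For Z = 4 the level energies scale as Z², so the effective Rydberg energy is 13.6 × 16 = 217.6 eV.
ΔE = 217.6 × (1/1² − 1/7²) = 217.6 × 0.9796 = 213.2 eV.
λ = hc/ΔE = 1240 / 213.2 = 5.817 nm.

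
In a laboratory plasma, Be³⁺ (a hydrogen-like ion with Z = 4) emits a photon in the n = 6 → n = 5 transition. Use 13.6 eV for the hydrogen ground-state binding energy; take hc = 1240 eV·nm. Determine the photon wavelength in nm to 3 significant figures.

466 nm

For Z = 4 the level energies scale as Z², so the effective Rydberg energy is 13.6 × 16 = 217.6 eV.
ΔE = 217.6 × (1/5² − 1/6²) = 217.6 × 0.01222 = 2.660 eV.
λ = hc/ΔE = 1240 / 2.660 = 466 nm.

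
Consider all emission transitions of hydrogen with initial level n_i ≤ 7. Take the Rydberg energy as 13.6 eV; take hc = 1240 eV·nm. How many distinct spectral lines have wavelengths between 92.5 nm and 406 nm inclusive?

7

Enumerate all n_i → n_f pairs with 1 ≤ n_f < n_i ≤ 7 and compute λ = 1240 / [13.6·1·(1/n_f² − 1/n_i²)].
Lines falling in [92.5, 406] nm: 7→1 (93.08 nm), 6→1 (93.78 nm), 5→1 (94.98 nm), 4→1 (97.25 nm), 3→1 (102.6 nm), 2→1 (121.6 nm), 7→2 (397.1 nm).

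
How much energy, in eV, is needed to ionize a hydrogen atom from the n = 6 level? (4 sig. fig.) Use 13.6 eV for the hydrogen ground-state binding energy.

E_6 = −13.60/36 = −0.3778 eV, so ionization (to E = 0) requires 0.3778 eV.

0.3778 eV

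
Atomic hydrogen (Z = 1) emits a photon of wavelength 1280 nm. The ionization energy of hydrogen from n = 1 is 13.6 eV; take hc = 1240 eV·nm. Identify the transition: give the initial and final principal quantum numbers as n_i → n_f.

n_i = 5, n_f = 3

The photon energy is ΔE = hc/λ = 1240 / 1280 = 0.9688 eV.
With Z = 1, ΔE = 13.60 × (1/n_f² − 1/n_i²), so 1/n_f² − 1/n_i² = 0.07123.
Trying n_f = 3 gives 1/n_i² = 0.03988, i.e. n_i ≈ 5; this pair matches.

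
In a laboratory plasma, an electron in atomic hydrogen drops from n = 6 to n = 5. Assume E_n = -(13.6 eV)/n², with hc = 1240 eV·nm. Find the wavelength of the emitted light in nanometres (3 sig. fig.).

ΔE = 13.60 × (1/5² − 1/6²) = 13.60 × 0.01222 = 0.1662 eV.
λ = hc/ΔE = 1240 / 0.1662 = 7460 nm.

7460 nm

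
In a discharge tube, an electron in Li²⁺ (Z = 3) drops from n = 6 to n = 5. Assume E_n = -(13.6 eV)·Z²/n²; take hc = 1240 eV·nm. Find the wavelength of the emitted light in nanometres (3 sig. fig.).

For Z = 3 the level energies scale as Z², so the effective Rydberg energy is 13.6 × 9 = 122.4 eV.
ΔE = 122.4 × (1/5² − 1/6²) = 122.4 × 0.01222 = 1.496 eV.
λ = hc/ΔE = 1240 / 1.496 = 829 nm.

829 nm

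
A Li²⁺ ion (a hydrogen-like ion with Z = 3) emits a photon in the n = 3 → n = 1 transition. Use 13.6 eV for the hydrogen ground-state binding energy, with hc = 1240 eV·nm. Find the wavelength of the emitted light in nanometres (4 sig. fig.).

11.40 nm

For Z = 3 the level energies scale as Z², so the effective Rydberg energy is 13.6 × 9 = 122.4 eV.
ΔE = 122.4 × (1/1² − 1/3²) = 122.4 × 0.8889 = 108.8 eV.
λ = hc/ΔE = 1240 / 108.8 = 11.40 nm.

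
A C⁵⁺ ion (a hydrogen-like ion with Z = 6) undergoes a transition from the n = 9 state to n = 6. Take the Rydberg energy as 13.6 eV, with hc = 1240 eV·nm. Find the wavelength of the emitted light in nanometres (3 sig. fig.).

For Z = 6 the level energies scale as Z², so the effective Rydberg energy is 13.6 × 36 = 489.6 eV.
ΔE = 489.6 × (1/6² − 1/9²) = 489.6 × 0.01543 = 7.556 eV.
λ = hc/ΔE = 1240 / 7.556 = 164 nm.

164 nm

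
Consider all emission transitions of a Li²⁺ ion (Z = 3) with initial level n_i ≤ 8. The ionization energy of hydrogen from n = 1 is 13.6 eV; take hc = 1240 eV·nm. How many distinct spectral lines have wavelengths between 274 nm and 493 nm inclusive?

3

Enumerate all n_i → n_f pairs with 1 ≤ n_f < n_i ≤ 8 and compute λ = 1240 / [13.6·9·(1/n_f² − 1/n_i²)].
Lines falling in [274, 493] nm: 6→4 (291.8 nm), 8→5 (415.6 nm), 5→4 (450.3 nm).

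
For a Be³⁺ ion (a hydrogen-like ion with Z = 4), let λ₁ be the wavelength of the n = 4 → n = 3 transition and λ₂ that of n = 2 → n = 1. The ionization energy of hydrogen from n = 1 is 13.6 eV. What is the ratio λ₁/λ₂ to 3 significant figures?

15.4

λ ∝ 1/ΔE ∝ 1/(1/n_f² − 1/n_i²), and the Z² and hc factors cancel in the ratio.
λ₁/λ₂ = (1/1² − 1/2²)/(1/3² − 1/4²) = 0.7500/0.04861 = 15.4.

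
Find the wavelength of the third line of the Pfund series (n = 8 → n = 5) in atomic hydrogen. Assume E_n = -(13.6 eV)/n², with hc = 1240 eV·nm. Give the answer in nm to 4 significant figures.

3741 nm

The Pfund series terminates on n_f = 5; the third line has n_i = 5+3 = 8.
ΔE = 13.60 × (1/5² − 1/8²) = 0.3315 eV.
λ = 1240 / 0.3315 = 3741 nm.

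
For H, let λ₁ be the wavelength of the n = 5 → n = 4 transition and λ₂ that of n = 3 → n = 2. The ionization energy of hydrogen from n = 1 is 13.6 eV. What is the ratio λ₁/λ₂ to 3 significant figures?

λ ∝ 1/ΔE ∝ 1/(1/n_f² − 1/n_i²), and the Z² and hc factors cancel in the ratio.
λ₁/λ₂ = (1/2² − 1/3²)/(1/4² − 1/5²) = 0.1389/0.02250 = 6.17.

6.17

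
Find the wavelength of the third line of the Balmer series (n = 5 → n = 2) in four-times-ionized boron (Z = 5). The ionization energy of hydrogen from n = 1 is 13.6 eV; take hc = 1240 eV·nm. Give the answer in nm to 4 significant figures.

17.37 nm

The Balmer series terminates on n_f = 2; the third line has n_i = 2+3 = 5.
ΔE = 340.0 × (1/2² − 1/5²) = 71.40 eV.
λ = 1240 / 71.40 = 17.37 nm.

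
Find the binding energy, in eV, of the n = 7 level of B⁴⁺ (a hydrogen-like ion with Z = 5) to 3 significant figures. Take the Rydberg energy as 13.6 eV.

6.94 eV

E_n = −13.6 Z²/n² = −340.0/n² eV for Z = 5.
E_7 = −340.0/49 = −6.94 eV, so ionization (to E = 0) requires 6.94 eV.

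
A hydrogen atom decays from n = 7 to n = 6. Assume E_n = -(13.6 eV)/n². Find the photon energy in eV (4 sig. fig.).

0.1002 eV

E_7 = −13.60/49 = −0.2776 eV and E_6 = −13.60/36 = −0.3778 eV.
The photon energy is |E_7 − E_6| = 0.1002 eV.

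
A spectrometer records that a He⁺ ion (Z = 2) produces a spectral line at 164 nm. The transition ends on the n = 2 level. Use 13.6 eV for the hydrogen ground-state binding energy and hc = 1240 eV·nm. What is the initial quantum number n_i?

n_i = 3

The photon energy is ΔE = hc/λ = 1240 / 164 = 7.561 eV.
With Z = 2, ΔE = 54.40 × (1/n_f² − 1/n_i²), so 1/n_f² − 1/n_i² = 0.1390.
With n_f = 2: 1/n_i² = 1/4 − 0.1390 = 0.1110, so n_i ≈ 3.00.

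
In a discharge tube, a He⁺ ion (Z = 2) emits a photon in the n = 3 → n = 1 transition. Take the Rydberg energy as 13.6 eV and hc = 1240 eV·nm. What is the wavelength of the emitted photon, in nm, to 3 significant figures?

For Z = 2 the level energies scale as Z², so the effective Rydberg energy is 13.6 × 4 = 54.40 eV.
ΔE = 54.40 × (1/1² − 1/3²) = 54.40 × 0.8889 = 48.36 eV.
λ = hc/ΔE = 1240 / 48.36 = 25.6 nm.

25.6 nm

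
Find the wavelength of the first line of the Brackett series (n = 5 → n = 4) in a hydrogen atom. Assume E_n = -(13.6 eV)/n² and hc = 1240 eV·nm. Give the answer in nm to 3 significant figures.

The Brackett series terminates on n_f = 4; the first line has n_i = 4+1 = 5.
ΔE = 13.60 × (1/4² − 1/5²) = 0.3060 eV.
λ = 1240 / 0.3060 = 4050 nm.

4050 nm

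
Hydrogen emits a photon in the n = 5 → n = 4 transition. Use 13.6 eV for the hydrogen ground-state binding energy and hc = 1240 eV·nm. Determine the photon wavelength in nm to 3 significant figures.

4050 nm

ΔE = 13.60 × (1/4² − 1/5²) = 13.60 × 0.02250 = 0.3060 eV.
λ = hc/ΔE = 1240 / 0.3060 = 4050 nm.
This line belongs to the Brackett series.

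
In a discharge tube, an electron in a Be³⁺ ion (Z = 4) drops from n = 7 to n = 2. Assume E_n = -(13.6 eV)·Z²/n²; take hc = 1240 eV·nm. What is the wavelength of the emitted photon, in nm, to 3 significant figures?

For Z = 4 the level energies scale as Z², so the effective Rydberg energy is 13.6 × 16 = 217.6 eV.
ΔE = 217.6 × (1/2² − 1/7²) = 217.6 × 0.2296 = 49.96 eV.
λ = hc/ΔE = 1240 / 49.96 = 24.8 nm.

24.8 nm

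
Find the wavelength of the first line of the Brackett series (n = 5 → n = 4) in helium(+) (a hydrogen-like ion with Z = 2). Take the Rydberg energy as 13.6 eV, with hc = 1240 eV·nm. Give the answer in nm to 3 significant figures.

The Brackett series terminates on n_f = 4; the first line has n_i = 4+1 = 5.
ΔE = 54.40 × (1/4² − 1/5²) = 1.224 eV.
λ = 1240 / 1.224 = 1010 nm.

1010 nm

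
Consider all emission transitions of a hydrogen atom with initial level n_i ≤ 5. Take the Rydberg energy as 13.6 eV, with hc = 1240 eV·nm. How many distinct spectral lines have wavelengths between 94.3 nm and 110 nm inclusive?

Enumerate all n_i → n_f pairs with 1 ≤ n_f < n_i ≤ 5 and compute λ = 1240 / [13.6·1·(1/n_f² − 1/n_i²)].
Lines falling in [94.3, 110] nm: 5→1 (94.98 nm), 4→1 (97.25 nm), 3→1 (102.6 nm).

3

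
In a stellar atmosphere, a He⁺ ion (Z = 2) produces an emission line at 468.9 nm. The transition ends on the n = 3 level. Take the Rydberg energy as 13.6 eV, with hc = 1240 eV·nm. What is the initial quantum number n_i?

n_i = 4

The photon energy is ΔE = hc/λ = 1240 / 468.9 = 2.644 eV.
With Z = 2, ΔE = 54.40 × (1/n_f² − 1/n_i²), so 1/n_f² − 1/n_i² = 0.04861.
With n_f = 3: 1/n_i² = 1/9 − 0.04861 = 0.06250, so n_i ≈ 4.00.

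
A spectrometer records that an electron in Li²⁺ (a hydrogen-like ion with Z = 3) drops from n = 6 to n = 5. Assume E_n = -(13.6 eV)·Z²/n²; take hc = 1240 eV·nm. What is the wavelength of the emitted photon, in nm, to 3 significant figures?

829 nm

For Z = 3 the level energies scale as Z², so the effective Rydberg energy is 13.6 × 9 = 122.4 eV.
ΔE = 122.4 × (1/5² − 1/6²) = 122.4 × 0.01222 = 1.496 eV.
λ = hc/ΔE = 1240 / 1.496 = 829 nm.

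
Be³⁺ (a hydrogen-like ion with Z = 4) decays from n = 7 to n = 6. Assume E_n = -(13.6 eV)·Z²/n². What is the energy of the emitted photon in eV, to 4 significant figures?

1.604 eV

The Bohr energies scale as Z², so for Z = 4: E_n = −217.6/n² eV.
E_7 = −217.6/49 = −4.441 eV and E_6 = −217.6/36 = −6.044 eV.
The photon energy is |E_7 − E_6| = 1.604 eV.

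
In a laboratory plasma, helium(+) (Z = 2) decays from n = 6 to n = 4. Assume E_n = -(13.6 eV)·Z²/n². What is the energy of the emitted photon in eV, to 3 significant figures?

The Bohr energies scale as Z², so for Z = 2: E_n = −54.40/n² eV.
E_6 = −54.40/36 = −1.511 eV and E_4 = −54.40/16 = −3.400 eV.
The photon energy is |E_6 − E_4| = 1.89 eV.

1.89 eV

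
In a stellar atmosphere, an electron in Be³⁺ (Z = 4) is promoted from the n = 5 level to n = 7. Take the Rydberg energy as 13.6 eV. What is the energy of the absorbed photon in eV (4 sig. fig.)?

The Bohr energies scale as Z², so for Z = 4: E_n = −217.6/n² eV.
E_7 = −217.6/49 = −4.441 eV and E_5 = −217.6/25 = −8.704 eV.
The photon energy is |E_7 − E_5| = 4.263 eV.

4.263 eV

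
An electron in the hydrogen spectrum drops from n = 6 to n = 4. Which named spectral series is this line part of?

Brackett

The series is set by the lower level: n_f = 4 is the Brackett series.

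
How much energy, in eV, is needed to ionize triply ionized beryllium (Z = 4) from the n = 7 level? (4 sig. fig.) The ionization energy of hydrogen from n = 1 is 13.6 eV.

E_n = −13.6 Z²/n² = −217.6/n² eV for Z = 4.
E_7 = −217.6/49 = −4.441 eV, so ionization (to E = 0) requires 4.441 eV.

4.441 eV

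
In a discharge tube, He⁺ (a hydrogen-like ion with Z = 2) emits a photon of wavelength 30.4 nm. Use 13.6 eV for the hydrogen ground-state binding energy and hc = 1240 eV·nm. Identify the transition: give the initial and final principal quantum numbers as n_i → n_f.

The photon energy is ΔE = hc/λ = 1240 / 30.4 = 40.79 eV.
With Z = 2, ΔE = 54.40 × (1/n_f² − 1/n_i²), so 1/n_f² − 1/n_i² = 0.7498.
Trying n_f = 1 gives 1/n_i² = 0.2502, i.e. n_i ≈ 2; this pair matches.

n_i = 2, n_f = 1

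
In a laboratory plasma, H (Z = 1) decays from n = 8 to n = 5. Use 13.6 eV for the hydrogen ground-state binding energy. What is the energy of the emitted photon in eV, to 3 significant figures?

E_8 = −13.60/64 = −0.2125 eV and E_5 = −13.60/25 = −0.5440 eV.
The photon energy is |E_8 − E_5| = 0.332 eV.

0.332 eV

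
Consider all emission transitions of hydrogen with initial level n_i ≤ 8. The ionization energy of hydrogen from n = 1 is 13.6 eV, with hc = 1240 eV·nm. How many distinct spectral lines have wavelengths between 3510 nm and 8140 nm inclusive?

5

Enumerate all n_i → n_f pairs with 1 ≤ n_f < n_i ≤ 8 and compute λ = 1240 / [13.6·1·(1/n_f² − 1/n_i²)].
Lines falling in [3510, 8140] nm: 8→5 (3741 nm), 5→4 (4052 nm), 7→5 (4654 nm), 6→5 (7460 nm), 8→6 (7503 nm).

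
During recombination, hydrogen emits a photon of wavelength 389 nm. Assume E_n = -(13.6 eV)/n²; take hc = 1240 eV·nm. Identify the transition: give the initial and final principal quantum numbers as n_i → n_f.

n_i = 8, n_f = 2

The photon energy is ΔE = hc/λ = 1240 / 389 = 3.188 eV.
With Z = 1, ΔE = 13.60 × (1/n_f² − 1/n_i²), so 1/n_f² − 1/n_i² = 0.2344.
Trying n_f = 2 gives 1/n_i² = 0.01561, i.e. n_i ≈ 8; this pair matches.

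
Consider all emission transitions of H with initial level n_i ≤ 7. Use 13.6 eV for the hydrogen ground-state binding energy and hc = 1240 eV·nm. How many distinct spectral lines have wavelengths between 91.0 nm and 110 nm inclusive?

Enumerate all n_i → n_f pairs with 1 ≤ n_f < n_i ≤ 7 and compute λ = 1240 / [13.6·1·(1/n_f² − 1/n_i²)].
Lines falling in [91.0, 110] nm: 7→1 (93.08 nm), 6→1 (93.78 nm), 5→1 (94.98 nm), 4→1 (97.25 nm), 3→1 (102.6 nm).

5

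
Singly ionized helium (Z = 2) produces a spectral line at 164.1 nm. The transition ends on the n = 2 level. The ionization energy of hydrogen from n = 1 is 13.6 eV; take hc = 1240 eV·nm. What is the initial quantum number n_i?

n_i = 3

The photon energy is ΔE = hc/λ = 1240 / 164.1 = 7.556 eV.
With Z = 2, ΔE = 54.40 × (1/n_f² − 1/n_i²), so 1/n_f² − 1/n_i² = 0.1389.
With n_f = 2: 1/n_i² = 1/4 − 0.1389 = 0.1111, so n_i ≈ 3.00.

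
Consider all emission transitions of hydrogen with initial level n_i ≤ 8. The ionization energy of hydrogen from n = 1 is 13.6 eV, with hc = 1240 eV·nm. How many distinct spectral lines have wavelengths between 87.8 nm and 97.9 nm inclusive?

5

Enumerate all n_i → n_f pairs with 1 ≤ n_f < n_i ≤ 8 and compute λ = 1240 / [13.6·1·(1/n_f² − 1/n_i²)].
Lines falling in [87.8, 97.9] nm: 8→1 (92.62 nm), 7→1 (93.08 nm), 6→1 (93.78 nm), 5→1 (94.98 nm), 4→1 (97.25 nm).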